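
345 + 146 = 491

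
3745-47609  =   - 43864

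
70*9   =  630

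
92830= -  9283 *( - 10 ) 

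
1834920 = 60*30582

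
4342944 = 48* 90478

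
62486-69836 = -7350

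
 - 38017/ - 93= 38017/93= 408.78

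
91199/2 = 91199/2 = 45599.50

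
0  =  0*225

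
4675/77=425/7  =  60.71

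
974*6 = 5844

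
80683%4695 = 868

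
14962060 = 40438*370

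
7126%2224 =454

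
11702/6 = 1950+1/3 = 1950.33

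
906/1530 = 151/255 = 0.59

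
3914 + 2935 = 6849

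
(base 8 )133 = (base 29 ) 34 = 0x5b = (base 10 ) 91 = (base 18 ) 51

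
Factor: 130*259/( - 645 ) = - 2^1*3^( - 1 )*7^1*13^1*37^1  *43^( - 1 ) = -  6734/129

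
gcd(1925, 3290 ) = 35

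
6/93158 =3/46579=0.00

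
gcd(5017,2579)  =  1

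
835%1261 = 835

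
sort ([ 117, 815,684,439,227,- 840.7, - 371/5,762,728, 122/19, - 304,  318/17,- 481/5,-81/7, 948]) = [ - 840.7, - 304, - 481/5,  -  371/5, - 81/7,  122/19, 318/17, 117, 227, 439 , 684, 728, 762, 815, 948 ]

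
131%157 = 131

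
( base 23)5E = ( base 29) 4D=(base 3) 11210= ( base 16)81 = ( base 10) 129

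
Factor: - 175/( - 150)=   2^( - 1)*3^( - 1 )*7^1 =7/6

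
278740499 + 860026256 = 1138766755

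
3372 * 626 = 2110872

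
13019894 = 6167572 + 6852322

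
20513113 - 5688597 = 14824516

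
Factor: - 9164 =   -  2^2*  29^1*79^1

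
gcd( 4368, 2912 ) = 1456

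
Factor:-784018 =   -  2^1* 83^1*4723^1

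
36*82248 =2960928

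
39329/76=517  +  37/76= 517.49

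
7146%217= 202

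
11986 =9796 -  - 2190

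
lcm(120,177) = 7080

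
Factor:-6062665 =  - 5^1*7^1*173219^1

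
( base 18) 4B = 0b1010011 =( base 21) 3K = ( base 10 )83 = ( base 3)10002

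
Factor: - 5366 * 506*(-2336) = 6342697856 = 2^7*11^1 * 23^1*73^1 *2683^1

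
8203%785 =353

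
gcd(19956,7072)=4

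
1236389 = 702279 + 534110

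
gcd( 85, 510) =85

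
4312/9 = 479 + 1/9 = 479.11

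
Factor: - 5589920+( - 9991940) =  - 2^2*5^1*7^1*17^1*6547^1 = - 15581860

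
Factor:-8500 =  - 2^2*5^3*17^1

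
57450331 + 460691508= 518141839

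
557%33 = 29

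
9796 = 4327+5469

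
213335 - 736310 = - 522975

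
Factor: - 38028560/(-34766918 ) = 2^3 * 5^1*53^1*8969^1*17383459^( - 1 ) = 19014280/17383459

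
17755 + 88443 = 106198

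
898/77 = 898/77 = 11.66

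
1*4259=4259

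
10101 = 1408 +8693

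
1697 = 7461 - 5764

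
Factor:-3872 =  - 2^5*11^2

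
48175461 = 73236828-25061367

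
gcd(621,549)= 9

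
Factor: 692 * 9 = 6228 = 2^2*3^2*173^1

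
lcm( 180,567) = 11340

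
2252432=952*2366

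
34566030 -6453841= 28112189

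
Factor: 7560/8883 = 40/47  =  2^3*5^1 * 47^( - 1 )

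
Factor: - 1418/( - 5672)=1/4= 2^(-2 )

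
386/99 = 386/99 = 3.90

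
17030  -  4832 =12198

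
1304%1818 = 1304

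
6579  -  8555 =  - 1976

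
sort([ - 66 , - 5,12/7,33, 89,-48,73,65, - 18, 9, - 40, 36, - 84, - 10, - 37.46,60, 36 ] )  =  [ - 84,  -  66, - 48,- 40, - 37.46, - 18,-10, - 5, 12/7,  9, 33 , 36,36,60,65,73, 89 ] 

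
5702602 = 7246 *787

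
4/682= 2/341  =  0.01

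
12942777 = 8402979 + 4539798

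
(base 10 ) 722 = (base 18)242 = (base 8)1322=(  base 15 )332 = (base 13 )437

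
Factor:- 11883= - 3^1*17^1*233^1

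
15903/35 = 15903/35 = 454.37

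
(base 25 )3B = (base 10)86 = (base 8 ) 126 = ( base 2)1010110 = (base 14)62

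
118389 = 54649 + 63740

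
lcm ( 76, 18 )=684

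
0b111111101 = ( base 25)K9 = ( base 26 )JF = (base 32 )ft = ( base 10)509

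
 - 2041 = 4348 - 6389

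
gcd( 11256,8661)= 3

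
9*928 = 8352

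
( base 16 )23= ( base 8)43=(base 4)203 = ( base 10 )35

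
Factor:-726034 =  - 2^1*363017^1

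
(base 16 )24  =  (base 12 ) 30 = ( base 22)1e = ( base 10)36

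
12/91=12/91=0.13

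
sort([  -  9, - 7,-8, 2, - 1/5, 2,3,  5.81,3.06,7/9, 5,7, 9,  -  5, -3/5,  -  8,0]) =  [ - 9,-8, - 8 , - 7,  -  5, - 3/5, -1/5, 0, 7/9, 2, 2, 3, 3.06,5, 5.81, 7, 9]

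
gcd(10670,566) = 2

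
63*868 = 54684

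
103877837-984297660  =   - 880419823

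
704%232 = 8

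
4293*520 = 2232360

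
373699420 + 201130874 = 574830294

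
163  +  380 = 543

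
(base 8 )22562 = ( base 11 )7225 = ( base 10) 9586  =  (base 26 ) E4I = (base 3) 111011001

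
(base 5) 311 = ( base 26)33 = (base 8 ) 121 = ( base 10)81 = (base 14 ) 5b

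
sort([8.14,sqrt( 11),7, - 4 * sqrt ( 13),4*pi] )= [- 4*sqrt( 13 ),sqrt( 11), 7, 8.14,4*pi ]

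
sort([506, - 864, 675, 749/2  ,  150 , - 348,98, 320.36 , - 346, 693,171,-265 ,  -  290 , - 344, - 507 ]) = [ - 864 , - 507, - 348, - 346 , - 344, -290, - 265,  98, 150, 171,  320.36,749/2, 506, 675 , 693]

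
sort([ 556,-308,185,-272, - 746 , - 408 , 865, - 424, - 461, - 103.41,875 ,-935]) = [ - 935, - 746, - 461,-424, - 408, - 308, - 272, - 103.41,185,556, 865,875]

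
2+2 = 4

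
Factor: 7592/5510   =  2^2*5^( - 1 )*13^1*19^( - 1 )*29^( - 1 )* 73^1 = 3796/2755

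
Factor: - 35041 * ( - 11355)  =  3^1*5^1*67^1*523^1*757^1= 397890555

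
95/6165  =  19/1233  =  0.02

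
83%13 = 5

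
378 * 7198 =2720844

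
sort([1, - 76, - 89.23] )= [ - 89.23, - 76, 1] 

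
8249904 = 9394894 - 1144990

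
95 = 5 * 19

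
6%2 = 0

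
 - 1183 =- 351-832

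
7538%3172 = 1194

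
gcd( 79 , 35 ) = 1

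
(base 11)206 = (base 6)1052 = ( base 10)248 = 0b11111000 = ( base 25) 9n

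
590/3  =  590/3=196.67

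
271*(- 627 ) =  - 169917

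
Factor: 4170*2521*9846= 103506764220 = 2^2*3^3*5^1*139^1*547^1*2521^1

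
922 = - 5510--6432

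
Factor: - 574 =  - 2^1* 7^1*41^1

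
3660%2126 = 1534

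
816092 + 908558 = 1724650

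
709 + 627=1336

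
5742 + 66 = 5808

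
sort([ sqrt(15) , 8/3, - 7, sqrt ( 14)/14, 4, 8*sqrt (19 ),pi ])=[ - 7,sqrt(14) /14,  8/3,pi, sqrt( 15),  4, 8*sqrt(19 ) ]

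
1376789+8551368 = 9928157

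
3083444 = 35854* 86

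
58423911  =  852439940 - 794016029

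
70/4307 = 70/4307 =0.02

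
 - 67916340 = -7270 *9342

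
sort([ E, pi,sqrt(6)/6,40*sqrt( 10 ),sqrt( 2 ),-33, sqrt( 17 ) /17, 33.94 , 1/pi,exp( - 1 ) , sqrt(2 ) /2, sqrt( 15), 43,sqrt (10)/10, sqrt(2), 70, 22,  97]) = [  -  33, sqrt (17 )/17, sqrt( 10 ) /10 , 1/pi,exp(-1), sqrt(6 ) /6,sqrt( 2)/2,sqrt (2), sqrt( 2 ), E,pi,sqrt (15 ),  22,33.94 , 43,70,97,40*sqrt(10 )] 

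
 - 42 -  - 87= 45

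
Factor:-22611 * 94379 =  - 2134003569 = -3^1 * 7537^1*94379^1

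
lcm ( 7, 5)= 35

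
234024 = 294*796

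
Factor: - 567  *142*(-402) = 32366628=2^2 * 3^5* 7^1 * 67^1*71^1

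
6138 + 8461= 14599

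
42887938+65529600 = 108417538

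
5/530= 1/106=   0.01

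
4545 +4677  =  9222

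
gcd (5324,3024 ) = 4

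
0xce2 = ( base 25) 56N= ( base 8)6342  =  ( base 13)1669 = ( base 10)3298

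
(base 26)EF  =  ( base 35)AT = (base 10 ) 379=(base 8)573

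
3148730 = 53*59410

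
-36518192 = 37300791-73818983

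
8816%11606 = 8816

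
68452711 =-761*(  -  89951 ) 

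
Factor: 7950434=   2^1*3975217^1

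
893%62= 25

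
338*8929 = 3018002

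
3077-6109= - 3032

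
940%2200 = 940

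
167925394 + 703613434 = 871538828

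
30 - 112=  -82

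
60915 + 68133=129048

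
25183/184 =25183/184 = 136.86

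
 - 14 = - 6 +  - 8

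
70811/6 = 70811/6= 11801.83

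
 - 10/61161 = -10/61161 = -0.00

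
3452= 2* 1726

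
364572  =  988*369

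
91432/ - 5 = -18287 + 3/5 = - 18286.40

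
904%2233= 904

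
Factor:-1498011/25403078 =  - 2^(  -  1) * 3^1*113^( - 1 )*281^1* 1777^1 * 112403^ ( - 1)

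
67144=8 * 8393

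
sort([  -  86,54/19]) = [ - 86, 54/19]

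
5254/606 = 8 + 203/303 =8.67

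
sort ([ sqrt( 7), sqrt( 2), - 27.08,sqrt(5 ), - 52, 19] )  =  [ - 52, - 27.08, sqrt(2 ),sqrt(5) , sqrt( 7), 19 ]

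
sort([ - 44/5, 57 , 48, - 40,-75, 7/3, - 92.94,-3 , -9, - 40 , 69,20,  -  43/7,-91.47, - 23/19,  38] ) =[ - 92.94, - 91.47,-75, - 40, - 40, - 9, - 44/5, - 43/7, - 3, - 23/19 , 7/3,20, 38,48,57, 69 ]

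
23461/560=41 + 501/560= 41.89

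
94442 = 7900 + 86542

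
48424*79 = 3825496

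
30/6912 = 5/1152=0.00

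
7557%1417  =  472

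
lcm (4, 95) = 380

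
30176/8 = 3772  =  3772.00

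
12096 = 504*24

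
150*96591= 14488650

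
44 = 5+39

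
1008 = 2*504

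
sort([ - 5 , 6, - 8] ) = [ - 8, - 5,6]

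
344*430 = 147920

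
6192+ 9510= 15702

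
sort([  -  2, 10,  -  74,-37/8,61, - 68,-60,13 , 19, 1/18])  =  [  -  74, - 68, - 60, - 37/8, - 2,1/18,10,13,  19,61 ] 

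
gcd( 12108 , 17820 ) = 12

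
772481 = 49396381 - 48623900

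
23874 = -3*( - 7958)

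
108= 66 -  - 42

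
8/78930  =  4/39465 = 0.00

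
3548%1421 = 706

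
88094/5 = 17618+ 4/5 = 17618.80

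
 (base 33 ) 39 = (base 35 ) 33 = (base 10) 108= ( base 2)1101100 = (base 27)40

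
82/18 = 41/9 = 4.56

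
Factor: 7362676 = 2^2*1840669^1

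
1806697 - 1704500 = 102197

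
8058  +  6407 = 14465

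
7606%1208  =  358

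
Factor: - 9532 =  - 2^2*2383^1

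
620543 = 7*88649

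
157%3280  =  157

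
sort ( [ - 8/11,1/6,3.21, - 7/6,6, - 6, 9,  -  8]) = [ - 8,-6, - 7/6 , - 8/11, 1/6,3.21, 6, 9]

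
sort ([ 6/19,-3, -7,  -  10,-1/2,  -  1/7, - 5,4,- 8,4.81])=[ - 10, - 8,  -  7, - 5, - 3, - 1/2,-1/7 , 6/19,4,4.81 ]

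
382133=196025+186108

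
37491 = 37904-413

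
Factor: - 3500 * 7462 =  - 2^3*5^3 * 7^2*13^1*41^1 = - 26117000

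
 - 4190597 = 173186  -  4363783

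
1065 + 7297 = 8362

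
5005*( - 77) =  - 385385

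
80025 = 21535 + 58490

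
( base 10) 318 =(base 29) AS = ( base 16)13e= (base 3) 102210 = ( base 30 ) ai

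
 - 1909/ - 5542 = 1909/5542 = 0.34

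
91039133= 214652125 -123612992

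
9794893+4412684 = 14207577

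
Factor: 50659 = 7^1 * 7237^1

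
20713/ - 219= -95 + 92/219 = - 94.58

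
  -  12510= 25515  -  38025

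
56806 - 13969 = 42837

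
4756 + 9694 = 14450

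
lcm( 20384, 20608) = 1875328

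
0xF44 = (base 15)1258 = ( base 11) 2A33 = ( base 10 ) 3908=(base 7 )14252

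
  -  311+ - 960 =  - 1271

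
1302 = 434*3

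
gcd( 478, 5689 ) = 1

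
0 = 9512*0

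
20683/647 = 20683/647 = 31.97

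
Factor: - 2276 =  - 2^2*569^1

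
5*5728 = 28640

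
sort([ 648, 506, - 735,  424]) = [-735,424, 506,648 ]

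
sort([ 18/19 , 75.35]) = [18/19,75.35 ] 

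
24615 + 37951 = 62566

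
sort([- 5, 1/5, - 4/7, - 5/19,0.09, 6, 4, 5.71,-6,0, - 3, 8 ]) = [-6, - 5,  -  3, - 4/7, - 5/19,0, 0.09, 1/5, 4, 5.71, 6, 8]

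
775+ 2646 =3421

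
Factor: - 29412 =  - 2^2*3^2 * 19^1*43^1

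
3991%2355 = 1636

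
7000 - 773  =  6227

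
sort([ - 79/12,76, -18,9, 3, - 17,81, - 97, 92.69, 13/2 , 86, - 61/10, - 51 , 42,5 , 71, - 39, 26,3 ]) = [ - 97 ,-51, - 39, - 18, - 17, - 79/12,-61/10,3, 3,5,  13/2, 9,26,42, 71,76,81, 86, 92.69]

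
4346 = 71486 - 67140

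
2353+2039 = 4392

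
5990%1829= 503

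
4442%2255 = 2187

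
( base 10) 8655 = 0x21CF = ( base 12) 5013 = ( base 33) 7V9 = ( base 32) 8ef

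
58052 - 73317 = -15265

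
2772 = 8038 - 5266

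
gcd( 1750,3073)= 7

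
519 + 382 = 901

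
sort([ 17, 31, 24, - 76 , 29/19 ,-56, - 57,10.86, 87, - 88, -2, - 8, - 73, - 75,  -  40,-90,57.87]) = [ - 90, - 88,  -  76, - 75, - 73,-57, - 56,-40,-8, - 2, 29/19 , 10.86, 17,24, 31, 57.87, 87 ]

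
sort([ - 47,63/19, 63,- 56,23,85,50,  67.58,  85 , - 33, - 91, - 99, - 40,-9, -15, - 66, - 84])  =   [ - 99, - 91,-84, - 66, - 56, - 47,-40, - 33,-15,-9,63/19,23,  50, 63,67.58, 85,85 ] 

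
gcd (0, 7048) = 7048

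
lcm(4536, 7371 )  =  58968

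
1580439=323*4893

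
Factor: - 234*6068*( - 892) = 1266561504 = 2^5 * 3^2*13^1*37^1*41^1*223^1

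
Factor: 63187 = 179^1*353^1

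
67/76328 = 67/76328 = 0.00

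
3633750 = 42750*85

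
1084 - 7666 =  - 6582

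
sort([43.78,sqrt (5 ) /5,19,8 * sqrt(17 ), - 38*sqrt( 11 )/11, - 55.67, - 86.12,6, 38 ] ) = [ - 86.12,-55.67, - 38 * sqrt( 11) /11,sqrt ( 5)/5,6, 19,8*sqrt( 17 ), 38,43.78 ]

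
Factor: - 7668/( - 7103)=2^2 * 3^3*71^1*7103^( - 1 )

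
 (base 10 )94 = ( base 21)4a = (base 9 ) 114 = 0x5e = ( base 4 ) 1132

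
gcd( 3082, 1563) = 1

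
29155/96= 303 + 67/96=303.70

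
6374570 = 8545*746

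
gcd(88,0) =88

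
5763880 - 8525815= - 2761935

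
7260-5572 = 1688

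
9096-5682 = 3414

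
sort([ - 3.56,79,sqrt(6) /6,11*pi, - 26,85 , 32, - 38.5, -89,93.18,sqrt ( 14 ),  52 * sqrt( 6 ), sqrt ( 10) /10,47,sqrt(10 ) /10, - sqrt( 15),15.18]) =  [ - 89, - 38.5, - 26,-sqrt ( 15), - 3.56,sqrt( 10) /10,sqrt(10)/10,sqrt(6)/6, sqrt (14) , 15.18,32, 11*pi,47, 79, 85, 93.18,52*sqrt(6 )]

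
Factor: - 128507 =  - 107^1 *1201^1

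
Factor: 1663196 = 2^2 * 415799^1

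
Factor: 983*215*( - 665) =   -  5^2*7^1*19^1*43^1*983^1= - 140544425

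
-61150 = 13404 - 74554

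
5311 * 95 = 504545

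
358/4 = 89+ 1/2 = 89.50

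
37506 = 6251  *6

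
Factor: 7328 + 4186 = 11514 = 2^1*3^1 *19^1*101^1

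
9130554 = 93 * 98178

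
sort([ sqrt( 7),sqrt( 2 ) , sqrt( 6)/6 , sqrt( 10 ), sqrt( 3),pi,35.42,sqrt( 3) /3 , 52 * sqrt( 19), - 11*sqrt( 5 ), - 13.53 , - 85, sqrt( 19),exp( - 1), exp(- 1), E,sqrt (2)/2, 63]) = [ - 85, - 11*sqrt( 5),  -  13.53, exp( - 1),exp(- 1), sqrt( 6 ) /6,sqrt(3 )/3 , sqrt( 2)/2 , sqrt( 2),sqrt( 3 ),sqrt( 7),E, pi,sqrt( 10),  sqrt(19 ), 35.42,63 , 52*sqrt( 19)] 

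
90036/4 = 22509 = 22509.00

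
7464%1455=189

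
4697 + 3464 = 8161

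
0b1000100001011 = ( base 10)4363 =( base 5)114423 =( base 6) 32111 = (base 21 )9IG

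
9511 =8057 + 1454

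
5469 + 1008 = 6477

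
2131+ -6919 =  - 4788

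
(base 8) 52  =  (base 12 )36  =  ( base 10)42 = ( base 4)222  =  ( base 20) 22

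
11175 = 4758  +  6417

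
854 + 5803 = 6657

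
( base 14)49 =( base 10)65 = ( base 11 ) 5A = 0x41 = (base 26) 2D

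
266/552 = 133/276 = 0.48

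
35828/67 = 35828/67=534.75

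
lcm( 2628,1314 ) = 2628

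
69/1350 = 23/450=0.05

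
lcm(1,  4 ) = 4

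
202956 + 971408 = 1174364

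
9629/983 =9 + 782/983= 9.80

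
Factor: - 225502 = -2^1*137^1*823^1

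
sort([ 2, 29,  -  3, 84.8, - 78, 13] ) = [ - 78 , -3, 2, 13,29, 84.8]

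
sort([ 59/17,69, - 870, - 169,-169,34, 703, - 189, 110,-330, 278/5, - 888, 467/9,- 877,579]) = [ - 888, - 877, - 870,-330, - 189, - 169, - 169,59/17, 34, 467/9, 278/5,  69,110,579,703 ]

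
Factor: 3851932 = 2^2 * 7^1 *47^1 * 2927^1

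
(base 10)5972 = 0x1754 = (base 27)855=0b1011101010100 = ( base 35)4um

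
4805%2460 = 2345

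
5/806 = 5/806= 0.01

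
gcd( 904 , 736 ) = 8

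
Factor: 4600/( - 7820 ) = - 10/17 = -2^1*5^1*17^( - 1 )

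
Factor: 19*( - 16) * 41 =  - 12464 = -  2^4* 19^1*41^1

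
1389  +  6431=7820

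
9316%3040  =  196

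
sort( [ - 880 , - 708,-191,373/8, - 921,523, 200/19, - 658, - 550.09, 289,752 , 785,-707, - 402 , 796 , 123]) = [-921, - 880, - 708, - 707, - 658,-550.09,  -  402, - 191,200/19,373/8,  123 , 289,523, 752 , 785,796]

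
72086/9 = 8009  +  5/9=8009.56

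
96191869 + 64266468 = 160458337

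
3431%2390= 1041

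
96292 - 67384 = 28908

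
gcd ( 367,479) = 1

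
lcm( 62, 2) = 62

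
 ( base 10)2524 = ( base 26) 3J2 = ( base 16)9DC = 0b100111011100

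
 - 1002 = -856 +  - 146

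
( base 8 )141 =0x61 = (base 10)97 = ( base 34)2T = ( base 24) 41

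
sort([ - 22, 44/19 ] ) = [-22,44/19 ] 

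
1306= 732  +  574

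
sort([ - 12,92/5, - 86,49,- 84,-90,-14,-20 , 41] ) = [ - 90,  -  86, - 84,-20,-14, - 12 , 92/5, 41, 49 ] 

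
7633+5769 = 13402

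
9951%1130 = 911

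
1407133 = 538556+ 868577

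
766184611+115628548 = 881813159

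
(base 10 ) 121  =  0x79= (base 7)232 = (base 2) 1111001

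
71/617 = 71/617=0.12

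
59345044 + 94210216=153555260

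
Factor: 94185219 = 3^1*17^1*1846769^1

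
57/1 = 57  =  57.00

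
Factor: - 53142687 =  - 3^2*13^1* 454211^1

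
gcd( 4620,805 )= 35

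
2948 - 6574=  - 3626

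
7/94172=7/94172=0.00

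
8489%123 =2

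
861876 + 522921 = 1384797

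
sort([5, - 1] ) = [ - 1, 5 ] 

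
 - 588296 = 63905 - 652201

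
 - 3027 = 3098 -6125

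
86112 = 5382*16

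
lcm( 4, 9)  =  36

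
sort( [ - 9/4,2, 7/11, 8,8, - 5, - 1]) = [  -  5 , - 9/4, - 1,7/11,2,8, 8]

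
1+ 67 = 68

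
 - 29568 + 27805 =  - 1763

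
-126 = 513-639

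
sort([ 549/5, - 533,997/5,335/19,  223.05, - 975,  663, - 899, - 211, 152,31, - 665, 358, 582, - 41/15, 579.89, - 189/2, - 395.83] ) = [ - 975, - 899, - 665, -533, - 395.83, - 211,-189/2, - 41/15, 335/19, 31,549/5, 152, 997/5,223.05,358,579.89 , 582,663]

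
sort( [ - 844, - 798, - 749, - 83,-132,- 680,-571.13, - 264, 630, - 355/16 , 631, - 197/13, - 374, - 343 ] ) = [ - 844, - 798, - 749, - 680 , - 571.13,- 374 , - 343 , - 264, - 132, -83, - 355/16, -197/13,630,  631] 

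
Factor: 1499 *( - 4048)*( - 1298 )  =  7876201696 = 2^5*11^2*23^1*59^1*1499^1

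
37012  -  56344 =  - 19332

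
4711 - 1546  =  3165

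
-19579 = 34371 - 53950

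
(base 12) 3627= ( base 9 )8304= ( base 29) 76I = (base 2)1011110111111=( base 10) 6079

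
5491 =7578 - 2087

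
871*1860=1620060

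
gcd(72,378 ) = 18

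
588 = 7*84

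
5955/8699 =5955/8699 = 0.68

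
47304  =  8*5913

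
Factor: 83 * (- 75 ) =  - 3^1*5^2  *  83^1  =  -6225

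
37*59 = 2183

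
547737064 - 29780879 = 517956185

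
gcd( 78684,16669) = 79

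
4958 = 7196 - 2238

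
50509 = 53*953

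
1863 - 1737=126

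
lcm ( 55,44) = 220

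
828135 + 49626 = 877761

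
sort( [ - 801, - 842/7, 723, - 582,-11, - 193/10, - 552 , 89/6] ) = [ - 801, - 582, - 552,- 842/7, - 193/10, - 11, 89/6, 723]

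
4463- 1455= 3008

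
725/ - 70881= -725/70881= -0.01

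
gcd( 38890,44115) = 5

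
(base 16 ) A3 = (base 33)4V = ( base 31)58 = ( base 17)9A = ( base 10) 163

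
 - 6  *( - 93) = 558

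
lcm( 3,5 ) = 15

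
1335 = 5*267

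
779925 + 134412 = 914337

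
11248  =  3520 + 7728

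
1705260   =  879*1940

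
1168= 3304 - 2136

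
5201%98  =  7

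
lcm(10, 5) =10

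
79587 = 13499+66088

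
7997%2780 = 2437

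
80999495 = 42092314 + 38907181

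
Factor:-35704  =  - 2^3*4463^1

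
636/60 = 53/5 = 10.60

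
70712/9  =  7856+ 8/9=7856.89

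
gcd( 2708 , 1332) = 4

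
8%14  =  8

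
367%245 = 122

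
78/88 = 39/44 = 0.89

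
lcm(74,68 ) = 2516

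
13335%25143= 13335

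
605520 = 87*6960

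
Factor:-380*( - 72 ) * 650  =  17784000 = 2^6 * 3^2*5^3 * 13^1*19^1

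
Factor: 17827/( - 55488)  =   - 2^ ( - 6) * 3^( - 1)*17^ ( - 2)*17827^1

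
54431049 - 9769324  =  44661725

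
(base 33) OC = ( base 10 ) 804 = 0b1100100100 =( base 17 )2d5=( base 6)3420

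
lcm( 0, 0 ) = 0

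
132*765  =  100980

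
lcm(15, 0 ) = 0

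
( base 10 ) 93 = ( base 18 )53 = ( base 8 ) 135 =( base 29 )36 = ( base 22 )45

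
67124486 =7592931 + 59531555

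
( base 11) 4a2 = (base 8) 1124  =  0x254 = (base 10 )596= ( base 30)JQ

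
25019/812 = 30 + 659/812 = 30.81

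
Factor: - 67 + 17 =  - 50= - 2^1* 5^2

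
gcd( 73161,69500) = 1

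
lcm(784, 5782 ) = 46256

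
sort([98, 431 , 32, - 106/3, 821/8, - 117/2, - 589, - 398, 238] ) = [ - 589,-398, - 117/2, - 106/3, 32,98, 821/8  ,  238, 431 ] 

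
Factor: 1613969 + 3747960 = 37^1*144917^1 = 5361929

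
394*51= 20094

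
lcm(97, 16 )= 1552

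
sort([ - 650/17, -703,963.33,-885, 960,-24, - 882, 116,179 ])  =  [ - 885, - 882, -703 , - 650/17, - 24 , 116,179,960,963.33]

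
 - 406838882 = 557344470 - 964183352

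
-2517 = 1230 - 3747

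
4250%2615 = 1635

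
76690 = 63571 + 13119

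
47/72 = 47/72   =  0.65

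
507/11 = 507/11 =46.09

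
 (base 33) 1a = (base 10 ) 43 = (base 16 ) 2B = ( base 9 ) 47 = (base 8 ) 53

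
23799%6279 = 4962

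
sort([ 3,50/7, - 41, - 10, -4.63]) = [ -41, - 10, - 4.63, 3, 50/7]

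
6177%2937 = 303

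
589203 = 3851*153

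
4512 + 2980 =7492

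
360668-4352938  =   - 3992270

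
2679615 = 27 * 99245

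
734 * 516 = 378744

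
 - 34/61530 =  - 1 + 30748/30765=- 0.00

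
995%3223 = 995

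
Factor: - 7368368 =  - 2^4 * 7^1*65789^1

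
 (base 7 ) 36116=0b10010001101011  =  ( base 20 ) 1363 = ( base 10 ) 9323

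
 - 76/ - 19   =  4/1 = 4.00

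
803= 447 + 356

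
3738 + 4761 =8499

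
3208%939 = 391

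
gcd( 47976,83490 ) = 6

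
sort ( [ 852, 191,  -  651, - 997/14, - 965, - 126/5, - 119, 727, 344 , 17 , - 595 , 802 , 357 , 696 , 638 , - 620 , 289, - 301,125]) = [-965, - 651, - 620,-595 , - 301, - 119,-997/14, - 126/5,17, 125,191, 289,344, 357, 638, 696 , 727,802, 852 ]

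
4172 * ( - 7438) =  - 31031336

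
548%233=82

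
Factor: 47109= 3^1*41^1 *383^1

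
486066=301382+184684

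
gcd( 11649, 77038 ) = 1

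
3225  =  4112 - 887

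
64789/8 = 64789/8 = 8098.62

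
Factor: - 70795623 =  - 3^1 * 23598541^1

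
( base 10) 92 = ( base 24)3K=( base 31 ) 2u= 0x5C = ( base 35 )2M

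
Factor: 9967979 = 7^1*1423997^1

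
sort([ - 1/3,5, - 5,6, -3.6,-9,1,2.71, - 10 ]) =[-10,  -  9, - 5, - 3.6,-1/3,1,2.71,5,6 ]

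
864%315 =234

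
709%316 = 77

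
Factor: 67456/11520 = 527/90= 2^( - 1)*3^( - 2) *5^( -1 )*17^1*31^1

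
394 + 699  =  1093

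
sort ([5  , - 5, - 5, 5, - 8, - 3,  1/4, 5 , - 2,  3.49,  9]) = [ - 8,  -  5, - 5, - 3, - 2,  1/4, 3.49, 5 , 5,5,9 ] 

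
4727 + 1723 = 6450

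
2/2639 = 2/2639 =0.00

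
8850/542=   16 + 89/271  =  16.33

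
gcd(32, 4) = 4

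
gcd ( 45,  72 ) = 9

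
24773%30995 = 24773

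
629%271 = 87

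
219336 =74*2964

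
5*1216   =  6080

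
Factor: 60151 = 7^1*13^1*661^1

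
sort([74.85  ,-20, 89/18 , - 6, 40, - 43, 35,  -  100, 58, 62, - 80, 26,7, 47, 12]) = [ - 100,  -  80, - 43,-20, - 6,89/18,7, 12, 26, 35,40,47 , 58, 62, 74.85 ]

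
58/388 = 29/194 = 0.15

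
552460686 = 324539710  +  227920976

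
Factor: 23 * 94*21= 45402  =  2^1*3^1*7^1*23^1*47^1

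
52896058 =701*75458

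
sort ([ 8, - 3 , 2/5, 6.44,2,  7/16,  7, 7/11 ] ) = [ - 3, 2/5,  7/16, 7/11,2, 6.44, 7,8 ] 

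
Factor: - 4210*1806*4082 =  - 2^3*3^1*5^1*7^1*13^1*43^1*157^1 * 421^1 = -  31036507320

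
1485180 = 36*41255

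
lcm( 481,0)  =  0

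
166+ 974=1140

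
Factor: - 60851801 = -7013^1 *8677^1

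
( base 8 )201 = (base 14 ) 93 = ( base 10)129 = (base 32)41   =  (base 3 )11210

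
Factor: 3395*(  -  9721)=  - 33002795 = - 5^1*7^1*97^1*9721^1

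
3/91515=1/30505= 0.00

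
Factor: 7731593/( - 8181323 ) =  - 619^( - 1 ) * 13217^( - 1) * 7731593^1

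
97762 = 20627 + 77135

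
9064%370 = 184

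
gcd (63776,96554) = 2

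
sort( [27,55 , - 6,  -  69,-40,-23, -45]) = [ - 69 ,  -  45, - 40,-23, - 6,27, 55 ]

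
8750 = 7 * 1250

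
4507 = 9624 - 5117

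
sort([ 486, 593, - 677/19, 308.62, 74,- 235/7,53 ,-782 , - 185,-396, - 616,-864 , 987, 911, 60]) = [ - 864, - 782,-616, - 396 ,-185, - 677/19, - 235/7, 53  ,  60 , 74, 308.62,486, 593,911, 987]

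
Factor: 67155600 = 2^4*3^1*5^2*191^1 * 293^1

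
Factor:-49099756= - 2^2*23^1*533693^1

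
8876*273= 2423148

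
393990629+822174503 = 1216165132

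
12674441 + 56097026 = 68771467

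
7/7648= 7/7648  =  0.00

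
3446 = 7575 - 4129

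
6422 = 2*3211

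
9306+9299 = 18605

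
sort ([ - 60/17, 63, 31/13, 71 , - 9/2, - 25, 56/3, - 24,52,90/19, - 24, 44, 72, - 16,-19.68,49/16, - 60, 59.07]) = [ - 60 , - 25, - 24 , - 24, - 19.68, -16, - 9/2, - 60/17, 31/13, 49/16, 90/19, 56/3, 44, 52,  59.07,63,71, 72 ] 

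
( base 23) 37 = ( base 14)56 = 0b1001100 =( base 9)84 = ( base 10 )76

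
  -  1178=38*(- 31 ) 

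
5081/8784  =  5081/8784= 0.58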